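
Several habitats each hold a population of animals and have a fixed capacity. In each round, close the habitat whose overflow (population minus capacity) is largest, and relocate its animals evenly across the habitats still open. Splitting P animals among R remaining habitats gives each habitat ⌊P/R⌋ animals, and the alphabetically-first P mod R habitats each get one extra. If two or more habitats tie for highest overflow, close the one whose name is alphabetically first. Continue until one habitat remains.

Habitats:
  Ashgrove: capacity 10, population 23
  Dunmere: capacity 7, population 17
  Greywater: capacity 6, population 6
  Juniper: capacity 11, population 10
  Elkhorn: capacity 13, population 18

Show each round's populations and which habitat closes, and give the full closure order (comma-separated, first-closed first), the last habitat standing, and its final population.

Closure order: Ashgrove, Dunmere, Elkhorn, Greywater
Last habitat: Juniper with 74 animals

Round 1: Ashgrove=23 Dunmere=17 Elkhorn=18 Greywater=6 Juniper=10 → close Ashgrove (overflow 13)
  23÷4 = 5 each, +1 to first 3
Round 2: Dunmere=23 Elkhorn=24 Greywater=12 Juniper=15 → close Dunmere (overflow 16)
  23÷3 = 7 each, +1 to first 2
Round 3: Elkhorn=32 Greywater=20 Juniper=22 → close Elkhorn (overflow 19)
  32÷2 = 16 each, +1 to first 0
Round 4: Greywater=36 Juniper=38 → close Greywater (overflow 30)
  36÷1 = 36 each, +1 to first 0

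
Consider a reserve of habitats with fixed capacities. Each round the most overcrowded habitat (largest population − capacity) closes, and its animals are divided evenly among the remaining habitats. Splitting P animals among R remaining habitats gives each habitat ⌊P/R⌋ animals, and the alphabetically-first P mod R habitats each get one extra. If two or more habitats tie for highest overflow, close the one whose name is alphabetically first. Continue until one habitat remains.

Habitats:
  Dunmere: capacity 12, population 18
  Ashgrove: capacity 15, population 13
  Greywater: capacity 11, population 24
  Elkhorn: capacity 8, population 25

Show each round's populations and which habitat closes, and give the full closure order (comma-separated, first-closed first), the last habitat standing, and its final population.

Round 1: Ashgrove=13 Dunmere=18 Elkhorn=25 Greywater=24 → close Elkhorn (overflow 17)
  25÷3 = 8 each, +1 to first 1
Round 2: Ashgrove=22 Dunmere=26 Greywater=32 → close Greywater (overflow 21)
  32÷2 = 16 each, +1 to first 0
Round 3: Ashgrove=38 Dunmere=42 → close Dunmere (overflow 30)
  42÷1 = 42 each, +1 to first 0

Closure order: Elkhorn, Greywater, Dunmere
Last habitat: Ashgrove with 80 animals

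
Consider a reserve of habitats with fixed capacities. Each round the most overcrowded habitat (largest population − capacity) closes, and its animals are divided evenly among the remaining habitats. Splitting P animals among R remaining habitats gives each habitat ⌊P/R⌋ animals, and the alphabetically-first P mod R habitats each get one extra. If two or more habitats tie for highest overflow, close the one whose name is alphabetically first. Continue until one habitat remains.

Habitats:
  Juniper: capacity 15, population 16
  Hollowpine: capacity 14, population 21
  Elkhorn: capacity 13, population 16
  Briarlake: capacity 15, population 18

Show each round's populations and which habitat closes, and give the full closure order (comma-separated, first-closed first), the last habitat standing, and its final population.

Closure order: Hollowpine, Briarlake, Elkhorn
Last habitat: Juniper with 71 animals

Round 1: Briarlake=18 Elkhorn=16 Hollowpine=21 Juniper=16 → close Hollowpine (overflow 7)
  21÷3 = 7 each, +1 to first 0
Round 2: Briarlake=25 Elkhorn=23 Juniper=23 → close Briarlake (overflow 10)
  25÷2 = 12 each, +1 to first 1
Round 3: Elkhorn=36 Juniper=35 → close Elkhorn (overflow 23)
  36÷1 = 36 each, +1 to first 0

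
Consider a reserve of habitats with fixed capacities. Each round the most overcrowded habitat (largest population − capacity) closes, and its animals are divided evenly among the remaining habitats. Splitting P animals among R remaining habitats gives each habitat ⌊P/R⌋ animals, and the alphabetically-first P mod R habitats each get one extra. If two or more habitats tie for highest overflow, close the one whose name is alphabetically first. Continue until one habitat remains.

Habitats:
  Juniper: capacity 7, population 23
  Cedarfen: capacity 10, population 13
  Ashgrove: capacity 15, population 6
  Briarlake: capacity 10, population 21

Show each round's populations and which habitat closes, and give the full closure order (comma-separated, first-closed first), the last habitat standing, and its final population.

Closure order: Juniper, Briarlake, Cedarfen
Last habitat: Ashgrove with 63 animals

Round 1: Ashgrove=6 Briarlake=21 Cedarfen=13 Juniper=23 → close Juniper (overflow 16)
  23÷3 = 7 each, +1 to first 2
Round 2: Ashgrove=14 Briarlake=29 Cedarfen=20 → close Briarlake (overflow 19)
  29÷2 = 14 each, +1 to first 1
Round 3: Ashgrove=29 Cedarfen=34 → close Cedarfen (overflow 24)
  34÷1 = 34 each, +1 to first 0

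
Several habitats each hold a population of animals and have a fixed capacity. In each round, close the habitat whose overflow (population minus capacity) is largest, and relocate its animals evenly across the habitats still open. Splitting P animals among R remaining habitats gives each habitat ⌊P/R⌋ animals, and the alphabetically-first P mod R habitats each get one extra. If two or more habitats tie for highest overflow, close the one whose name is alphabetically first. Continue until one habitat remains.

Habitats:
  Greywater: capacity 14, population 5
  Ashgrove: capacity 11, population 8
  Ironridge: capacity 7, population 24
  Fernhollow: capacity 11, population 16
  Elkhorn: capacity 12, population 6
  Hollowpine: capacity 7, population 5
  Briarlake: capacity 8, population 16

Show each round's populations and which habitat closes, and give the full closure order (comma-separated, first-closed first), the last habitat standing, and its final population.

Closure order: Ironridge, Briarlake, Fernhollow, Hollowpine, Ashgrove, Elkhorn
Last habitat: Greywater with 80 animals

Round 1: Ashgrove=8 Briarlake=16 Elkhorn=6 Fernhollow=16 Greywater=5 Hollowpine=5 Ironridge=24 → close Ironridge (overflow 17)
  24÷6 = 4 each, +1 to first 0
Round 2: Ashgrove=12 Briarlake=20 Elkhorn=10 Fernhollow=20 Greywater=9 Hollowpine=9 → close Briarlake (overflow 12)
  20÷5 = 4 each, +1 to first 0
Round 3: Ashgrove=16 Elkhorn=14 Fernhollow=24 Greywater=13 Hollowpine=13 → close Fernhollow (overflow 13)
  24÷4 = 6 each, +1 to first 0
Round 4: Ashgrove=22 Elkhorn=20 Greywater=19 Hollowpine=19 → close Hollowpine (overflow 12)
  19÷3 = 6 each, +1 to first 1
Round 5: Ashgrove=29 Elkhorn=26 Greywater=25 → close Ashgrove (overflow 18)
  29÷2 = 14 each, +1 to first 1
Round 6: Elkhorn=41 Greywater=39 → close Elkhorn (overflow 29)
  41÷1 = 41 each, +1 to first 0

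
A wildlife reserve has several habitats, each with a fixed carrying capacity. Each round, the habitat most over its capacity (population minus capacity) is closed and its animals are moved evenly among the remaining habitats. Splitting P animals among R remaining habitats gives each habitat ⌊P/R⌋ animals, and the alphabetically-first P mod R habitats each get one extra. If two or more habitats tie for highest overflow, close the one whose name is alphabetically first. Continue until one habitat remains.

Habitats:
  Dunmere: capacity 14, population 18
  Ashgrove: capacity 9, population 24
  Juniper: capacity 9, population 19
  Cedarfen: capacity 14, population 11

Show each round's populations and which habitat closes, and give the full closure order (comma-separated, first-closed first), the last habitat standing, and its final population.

Round 1: Ashgrove=24 Cedarfen=11 Dunmere=18 Juniper=19 → close Ashgrove (overflow 15)
  24÷3 = 8 each, +1 to first 0
Round 2: Cedarfen=19 Dunmere=26 Juniper=27 → close Juniper (overflow 18)
  27÷2 = 13 each, +1 to first 1
Round 3: Cedarfen=33 Dunmere=39 → close Dunmere (overflow 25)
  39÷1 = 39 each, +1 to first 0

Closure order: Ashgrove, Juniper, Dunmere
Last habitat: Cedarfen with 72 animals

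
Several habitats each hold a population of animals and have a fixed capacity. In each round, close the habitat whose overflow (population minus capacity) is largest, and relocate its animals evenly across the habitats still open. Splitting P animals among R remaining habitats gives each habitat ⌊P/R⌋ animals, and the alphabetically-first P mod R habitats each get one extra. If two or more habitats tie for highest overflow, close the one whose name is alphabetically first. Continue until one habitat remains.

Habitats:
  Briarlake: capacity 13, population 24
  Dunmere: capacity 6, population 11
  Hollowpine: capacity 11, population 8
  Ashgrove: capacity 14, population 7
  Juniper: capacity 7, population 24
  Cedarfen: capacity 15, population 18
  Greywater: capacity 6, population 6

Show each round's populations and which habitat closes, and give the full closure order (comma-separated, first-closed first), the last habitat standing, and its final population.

Round 1: Ashgrove=7 Briarlake=24 Cedarfen=18 Dunmere=11 Greywater=6 Hollowpine=8 Juniper=24 → close Juniper (overflow 17)
  24÷6 = 4 each, +1 to first 0
Round 2: Ashgrove=11 Briarlake=28 Cedarfen=22 Dunmere=15 Greywater=10 Hollowpine=12 → close Briarlake (overflow 15)
  28÷5 = 5 each, +1 to first 3
Round 3: Ashgrove=17 Cedarfen=28 Dunmere=21 Greywater=15 Hollowpine=17 → close Dunmere (overflow 15)
  21÷4 = 5 each, +1 to first 1
Round 4: Ashgrove=23 Cedarfen=33 Greywater=20 Hollowpine=22 → close Cedarfen (overflow 18)
  33÷3 = 11 each, +1 to first 0
Round 5: Ashgrove=34 Greywater=31 Hollowpine=33 → close Greywater (overflow 25)
  31÷2 = 15 each, +1 to first 1
Round 6: Ashgrove=50 Hollowpine=48 → close Hollowpine (overflow 37)
  48÷1 = 48 each, +1 to first 0

Closure order: Juniper, Briarlake, Dunmere, Cedarfen, Greywater, Hollowpine
Last habitat: Ashgrove with 98 animals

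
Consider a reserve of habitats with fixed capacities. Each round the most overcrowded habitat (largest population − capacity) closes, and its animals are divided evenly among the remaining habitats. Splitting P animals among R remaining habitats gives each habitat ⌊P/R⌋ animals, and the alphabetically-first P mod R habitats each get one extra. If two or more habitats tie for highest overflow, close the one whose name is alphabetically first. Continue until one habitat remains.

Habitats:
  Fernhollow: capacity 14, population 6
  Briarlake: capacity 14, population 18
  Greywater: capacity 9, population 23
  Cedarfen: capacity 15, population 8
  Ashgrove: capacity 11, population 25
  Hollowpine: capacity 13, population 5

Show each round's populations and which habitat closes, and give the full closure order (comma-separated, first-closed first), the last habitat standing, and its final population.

Closure order: Ashgrove, Greywater, Briarlake, Cedarfen, Fernhollow
Last habitat: Hollowpine with 85 animals

Round 1: Ashgrove=25 Briarlake=18 Cedarfen=8 Fernhollow=6 Greywater=23 Hollowpine=5 → close Ashgrove (overflow 14)
  25÷5 = 5 each, +1 to first 0
Round 2: Briarlake=23 Cedarfen=13 Fernhollow=11 Greywater=28 Hollowpine=10 → close Greywater (overflow 19)
  28÷4 = 7 each, +1 to first 0
Round 3: Briarlake=30 Cedarfen=20 Fernhollow=18 Hollowpine=17 → close Briarlake (overflow 16)
  30÷3 = 10 each, +1 to first 0
Round 4: Cedarfen=30 Fernhollow=28 Hollowpine=27 → close Cedarfen (overflow 15)
  30÷2 = 15 each, +1 to first 0
Round 5: Fernhollow=43 Hollowpine=42 → close Fernhollow (overflow 29)
  43÷1 = 43 each, +1 to first 0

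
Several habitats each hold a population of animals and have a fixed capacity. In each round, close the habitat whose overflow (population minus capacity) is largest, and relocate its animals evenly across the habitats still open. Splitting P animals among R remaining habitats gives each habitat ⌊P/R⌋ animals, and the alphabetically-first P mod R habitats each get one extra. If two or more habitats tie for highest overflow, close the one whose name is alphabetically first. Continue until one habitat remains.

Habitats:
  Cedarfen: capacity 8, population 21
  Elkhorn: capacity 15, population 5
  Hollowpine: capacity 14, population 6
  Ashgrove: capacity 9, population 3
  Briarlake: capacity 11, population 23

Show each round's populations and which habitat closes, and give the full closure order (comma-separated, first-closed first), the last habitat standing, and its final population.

Closure order: Cedarfen, Briarlake, Ashgrove, Hollowpine
Last habitat: Elkhorn with 58 animals

Round 1: Ashgrove=3 Briarlake=23 Cedarfen=21 Elkhorn=5 Hollowpine=6 → close Cedarfen (overflow 13)
  21÷4 = 5 each, +1 to first 1
Round 2: Ashgrove=9 Briarlake=28 Elkhorn=10 Hollowpine=11 → close Briarlake (overflow 17)
  28÷3 = 9 each, +1 to first 1
Round 3: Ashgrove=19 Elkhorn=19 Hollowpine=20 → close Ashgrove (overflow 10)
  19÷2 = 9 each, +1 to first 1
Round 4: Elkhorn=29 Hollowpine=29 → close Hollowpine (overflow 15)
  29÷1 = 29 each, +1 to first 0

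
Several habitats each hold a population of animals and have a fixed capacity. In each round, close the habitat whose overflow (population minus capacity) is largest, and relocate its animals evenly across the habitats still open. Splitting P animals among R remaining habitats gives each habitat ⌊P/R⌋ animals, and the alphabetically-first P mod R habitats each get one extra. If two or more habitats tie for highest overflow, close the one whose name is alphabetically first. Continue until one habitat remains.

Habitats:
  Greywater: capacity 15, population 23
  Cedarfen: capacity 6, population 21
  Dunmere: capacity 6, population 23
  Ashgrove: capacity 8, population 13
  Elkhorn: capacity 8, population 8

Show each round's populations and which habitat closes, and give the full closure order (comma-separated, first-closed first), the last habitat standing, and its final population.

Closure order: Dunmere, Cedarfen, Greywater, Ashgrove
Last habitat: Elkhorn with 88 animals

Round 1: Ashgrove=13 Cedarfen=21 Dunmere=23 Elkhorn=8 Greywater=23 → close Dunmere (overflow 17)
  23÷4 = 5 each, +1 to first 3
Round 2: Ashgrove=19 Cedarfen=27 Elkhorn=14 Greywater=28 → close Cedarfen (overflow 21)
  27÷3 = 9 each, +1 to first 0
Round 3: Ashgrove=28 Elkhorn=23 Greywater=37 → close Greywater (overflow 22)
  37÷2 = 18 each, +1 to first 1
Round 4: Ashgrove=47 Elkhorn=41 → close Ashgrove (overflow 39)
  47÷1 = 47 each, +1 to first 0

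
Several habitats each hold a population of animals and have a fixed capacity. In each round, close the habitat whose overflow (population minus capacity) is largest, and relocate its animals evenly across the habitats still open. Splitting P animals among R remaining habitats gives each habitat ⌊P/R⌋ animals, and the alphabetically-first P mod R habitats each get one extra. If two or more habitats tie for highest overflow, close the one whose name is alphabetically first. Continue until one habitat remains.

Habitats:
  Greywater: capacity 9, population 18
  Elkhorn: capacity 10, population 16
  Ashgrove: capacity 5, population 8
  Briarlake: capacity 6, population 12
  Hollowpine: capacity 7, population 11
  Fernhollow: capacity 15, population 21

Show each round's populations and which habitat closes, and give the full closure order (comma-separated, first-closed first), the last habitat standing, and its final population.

Closure order: Greywater, Briarlake, Elkhorn, Fernhollow, Ashgrove
Last habitat: Hollowpine with 86 animals

Round 1: Ashgrove=8 Briarlake=12 Elkhorn=16 Fernhollow=21 Greywater=18 Hollowpine=11 → close Greywater (overflow 9)
  18÷5 = 3 each, +1 to first 3
Round 2: Ashgrove=12 Briarlake=16 Elkhorn=20 Fernhollow=24 Hollowpine=14 → close Briarlake (overflow 10)
  16÷4 = 4 each, +1 to first 0
Round 3: Ashgrove=16 Elkhorn=24 Fernhollow=28 Hollowpine=18 → close Elkhorn (overflow 14)
  24÷3 = 8 each, +1 to first 0
Round 4: Ashgrove=24 Fernhollow=36 Hollowpine=26 → close Fernhollow (overflow 21)
  36÷2 = 18 each, +1 to first 0
Round 5: Ashgrove=42 Hollowpine=44 → close Ashgrove (overflow 37)
  42÷1 = 42 each, +1 to first 0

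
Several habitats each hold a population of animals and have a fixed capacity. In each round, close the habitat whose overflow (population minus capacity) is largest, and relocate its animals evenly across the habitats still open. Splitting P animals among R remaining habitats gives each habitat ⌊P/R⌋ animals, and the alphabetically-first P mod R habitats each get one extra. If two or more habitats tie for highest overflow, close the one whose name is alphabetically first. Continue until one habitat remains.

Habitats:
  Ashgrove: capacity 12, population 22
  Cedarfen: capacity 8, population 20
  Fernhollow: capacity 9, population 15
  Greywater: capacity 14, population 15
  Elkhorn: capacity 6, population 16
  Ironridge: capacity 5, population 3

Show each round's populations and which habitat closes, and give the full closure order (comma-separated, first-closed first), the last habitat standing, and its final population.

Round 1: Ashgrove=22 Cedarfen=20 Elkhorn=16 Fernhollow=15 Greywater=15 Ironridge=3 → close Cedarfen (overflow 12)
  20÷5 = 4 each, +1 to first 0
Round 2: Ashgrove=26 Elkhorn=20 Fernhollow=19 Greywater=19 Ironridge=7 → close Ashgrove (overflow 14)
  26÷4 = 6 each, +1 to first 2
Round 3: Elkhorn=27 Fernhollow=26 Greywater=25 Ironridge=13 → close Elkhorn (overflow 21)
  27÷3 = 9 each, +1 to first 0
Round 4: Fernhollow=35 Greywater=34 Ironridge=22 → close Fernhollow (overflow 26)
  35÷2 = 17 each, +1 to first 1
Round 5: Greywater=52 Ironridge=39 → close Greywater (overflow 38)
  52÷1 = 52 each, +1 to first 0

Closure order: Cedarfen, Ashgrove, Elkhorn, Fernhollow, Greywater
Last habitat: Ironridge with 91 animals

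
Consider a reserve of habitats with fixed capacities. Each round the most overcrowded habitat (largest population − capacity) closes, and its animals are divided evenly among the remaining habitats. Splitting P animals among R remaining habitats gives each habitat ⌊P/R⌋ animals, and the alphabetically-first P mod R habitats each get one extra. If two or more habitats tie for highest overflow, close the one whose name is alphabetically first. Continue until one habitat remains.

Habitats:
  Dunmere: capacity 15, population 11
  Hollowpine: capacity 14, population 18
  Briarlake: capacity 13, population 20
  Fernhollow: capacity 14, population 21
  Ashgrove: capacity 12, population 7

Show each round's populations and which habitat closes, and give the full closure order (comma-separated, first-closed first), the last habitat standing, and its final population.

Closure order: Briarlake, Fernhollow, Hollowpine, Ashgrove
Last habitat: Dunmere with 77 animals

Round 1: Ashgrove=7 Briarlake=20 Dunmere=11 Fernhollow=21 Hollowpine=18 → close Briarlake (overflow 7)
  20÷4 = 5 each, +1 to first 0
Round 2: Ashgrove=12 Dunmere=16 Fernhollow=26 Hollowpine=23 → close Fernhollow (overflow 12)
  26÷3 = 8 each, +1 to first 2
Round 3: Ashgrove=21 Dunmere=25 Hollowpine=31 → close Hollowpine (overflow 17)
  31÷2 = 15 each, +1 to first 1
Round 4: Ashgrove=37 Dunmere=40 → close Ashgrove (overflow 25)
  37÷1 = 37 each, +1 to first 0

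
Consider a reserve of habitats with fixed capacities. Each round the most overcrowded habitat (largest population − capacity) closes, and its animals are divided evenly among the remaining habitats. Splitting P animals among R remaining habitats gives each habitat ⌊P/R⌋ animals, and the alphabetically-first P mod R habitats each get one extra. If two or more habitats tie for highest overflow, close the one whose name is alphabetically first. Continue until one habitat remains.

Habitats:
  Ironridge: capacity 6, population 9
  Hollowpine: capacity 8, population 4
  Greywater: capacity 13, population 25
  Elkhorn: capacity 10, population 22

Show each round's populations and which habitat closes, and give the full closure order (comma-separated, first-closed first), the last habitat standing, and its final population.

Round 1: Elkhorn=22 Greywater=25 Hollowpine=4 Ironridge=9 → close Elkhorn (overflow 12)
  22÷3 = 7 each, +1 to first 1
Round 2: Greywater=33 Hollowpine=11 Ironridge=16 → close Greywater (overflow 20)
  33÷2 = 16 each, +1 to first 1
Round 3: Hollowpine=28 Ironridge=32 → close Ironridge (overflow 26)
  32÷1 = 32 each, +1 to first 0

Closure order: Elkhorn, Greywater, Ironridge
Last habitat: Hollowpine with 60 animals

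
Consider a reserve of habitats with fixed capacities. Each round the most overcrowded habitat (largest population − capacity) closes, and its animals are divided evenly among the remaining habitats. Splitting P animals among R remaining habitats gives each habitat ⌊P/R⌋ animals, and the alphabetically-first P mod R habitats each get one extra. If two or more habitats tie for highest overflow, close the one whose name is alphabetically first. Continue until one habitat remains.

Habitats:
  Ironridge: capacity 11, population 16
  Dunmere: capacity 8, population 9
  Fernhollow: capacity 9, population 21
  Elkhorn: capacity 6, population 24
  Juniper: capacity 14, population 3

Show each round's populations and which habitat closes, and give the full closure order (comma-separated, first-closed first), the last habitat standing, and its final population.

Round 1: Dunmere=9 Elkhorn=24 Fernhollow=21 Ironridge=16 Juniper=3 → close Elkhorn (overflow 18)
  24÷4 = 6 each, +1 to first 0
Round 2: Dunmere=15 Fernhollow=27 Ironridge=22 Juniper=9 → close Fernhollow (overflow 18)
  27÷3 = 9 each, +1 to first 0
Round 3: Dunmere=24 Ironridge=31 Juniper=18 → close Ironridge (overflow 20)
  31÷2 = 15 each, +1 to first 1
Round 4: Dunmere=40 Juniper=33 → close Dunmere (overflow 32)
  40÷1 = 40 each, +1 to first 0

Closure order: Elkhorn, Fernhollow, Ironridge, Dunmere
Last habitat: Juniper with 73 animals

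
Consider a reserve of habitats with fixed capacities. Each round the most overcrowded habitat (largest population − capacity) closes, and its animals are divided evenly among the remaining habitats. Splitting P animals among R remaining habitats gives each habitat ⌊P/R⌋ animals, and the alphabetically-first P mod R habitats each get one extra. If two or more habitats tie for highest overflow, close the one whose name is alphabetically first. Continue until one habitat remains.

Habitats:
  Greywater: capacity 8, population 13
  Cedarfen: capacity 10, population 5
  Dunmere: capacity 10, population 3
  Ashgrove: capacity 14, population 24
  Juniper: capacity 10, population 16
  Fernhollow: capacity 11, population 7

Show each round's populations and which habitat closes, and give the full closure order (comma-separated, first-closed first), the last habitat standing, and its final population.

Closure order: Ashgrove, Greywater, Juniper, Cedarfen, Fernhollow
Last habitat: Dunmere with 68 animals

Round 1: Ashgrove=24 Cedarfen=5 Dunmere=3 Fernhollow=7 Greywater=13 Juniper=16 → close Ashgrove (overflow 10)
  24÷5 = 4 each, +1 to first 4
Round 2: Cedarfen=10 Dunmere=8 Fernhollow=12 Greywater=18 Juniper=20 → close Greywater (overflow 10)
  18÷4 = 4 each, +1 to first 2
Round 3: Cedarfen=15 Dunmere=13 Fernhollow=16 Juniper=24 → close Juniper (overflow 14)
  24÷3 = 8 each, +1 to first 0
Round 4: Cedarfen=23 Dunmere=21 Fernhollow=24 → close Cedarfen (overflow 13)
  23÷2 = 11 each, +1 to first 1
Round 5: Dunmere=33 Fernhollow=35 → close Fernhollow (overflow 24)
  35÷1 = 35 each, +1 to first 0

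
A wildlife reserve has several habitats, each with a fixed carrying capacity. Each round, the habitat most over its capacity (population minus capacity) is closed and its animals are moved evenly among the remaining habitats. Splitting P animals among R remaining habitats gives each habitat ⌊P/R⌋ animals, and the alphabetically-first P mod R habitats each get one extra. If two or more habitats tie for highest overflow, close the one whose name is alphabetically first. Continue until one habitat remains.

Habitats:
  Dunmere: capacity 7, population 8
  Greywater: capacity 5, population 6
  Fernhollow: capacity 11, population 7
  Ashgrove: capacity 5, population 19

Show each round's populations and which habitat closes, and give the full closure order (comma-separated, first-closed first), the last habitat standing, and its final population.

Closure order: Ashgrove, Dunmere, Greywater
Last habitat: Fernhollow with 40 animals

Round 1: Ashgrove=19 Dunmere=8 Fernhollow=7 Greywater=6 → close Ashgrove (overflow 14)
  19÷3 = 6 each, +1 to first 1
Round 2: Dunmere=15 Fernhollow=13 Greywater=12 → close Dunmere (overflow 8)
  15÷2 = 7 each, +1 to first 1
Round 3: Fernhollow=21 Greywater=19 → close Greywater (overflow 14)
  19÷1 = 19 each, +1 to first 0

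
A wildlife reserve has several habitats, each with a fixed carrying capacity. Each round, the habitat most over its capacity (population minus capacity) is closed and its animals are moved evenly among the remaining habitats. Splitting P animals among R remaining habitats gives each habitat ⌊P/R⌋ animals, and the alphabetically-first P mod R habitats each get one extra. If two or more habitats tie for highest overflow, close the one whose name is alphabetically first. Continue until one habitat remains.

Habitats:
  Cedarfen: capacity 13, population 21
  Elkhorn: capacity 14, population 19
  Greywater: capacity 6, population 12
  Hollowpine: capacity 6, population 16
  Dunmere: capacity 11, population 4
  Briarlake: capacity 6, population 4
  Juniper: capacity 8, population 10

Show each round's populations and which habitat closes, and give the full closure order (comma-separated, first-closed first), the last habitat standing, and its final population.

Closure order: Hollowpine, Cedarfen, Elkhorn, Greywater, Briarlake, Juniper
Last habitat: Dunmere with 86 animals

Round 1: Briarlake=4 Cedarfen=21 Dunmere=4 Elkhorn=19 Greywater=12 Hollowpine=16 Juniper=10 → close Hollowpine (overflow 10)
  16÷6 = 2 each, +1 to first 4
Round 2: Briarlake=7 Cedarfen=24 Dunmere=7 Elkhorn=22 Greywater=14 Juniper=12 → close Cedarfen (overflow 11)
  24÷5 = 4 each, +1 to first 4
Round 3: Briarlake=12 Dunmere=12 Elkhorn=27 Greywater=19 Juniper=16 → close Elkhorn (overflow 13)
  27÷4 = 6 each, +1 to first 3
Round 4: Briarlake=19 Dunmere=19 Greywater=26 Juniper=22 → close Greywater (overflow 20)
  26÷3 = 8 each, +1 to first 2
Round 5: Briarlake=28 Dunmere=28 Juniper=30 → close Briarlake (overflow 22)
  28÷2 = 14 each, +1 to first 0
Round 6: Dunmere=42 Juniper=44 → close Juniper (overflow 36)
  44÷1 = 44 each, +1 to first 0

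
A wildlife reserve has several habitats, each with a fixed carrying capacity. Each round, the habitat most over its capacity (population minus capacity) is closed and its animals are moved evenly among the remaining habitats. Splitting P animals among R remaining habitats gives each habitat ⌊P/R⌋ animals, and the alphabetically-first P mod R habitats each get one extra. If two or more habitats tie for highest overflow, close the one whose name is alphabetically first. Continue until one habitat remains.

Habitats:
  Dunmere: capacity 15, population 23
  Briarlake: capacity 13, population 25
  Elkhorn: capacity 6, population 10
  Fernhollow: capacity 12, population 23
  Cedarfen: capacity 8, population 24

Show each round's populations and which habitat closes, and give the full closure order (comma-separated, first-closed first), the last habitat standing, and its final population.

Round 1: Briarlake=25 Cedarfen=24 Dunmere=23 Elkhorn=10 Fernhollow=23 → close Cedarfen (overflow 16)
  24÷4 = 6 each, +1 to first 0
Round 2: Briarlake=31 Dunmere=29 Elkhorn=16 Fernhollow=29 → close Briarlake (overflow 18)
  31÷3 = 10 each, +1 to first 1
Round 3: Dunmere=40 Elkhorn=26 Fernhollow=39 → close Fernhollow (overflow 27)
  39÷2 = 19 each, +1 to first 1
Round 4: Dunmere=60 Elkhorn=45 → close Dunmere (overflow 45)
  60÷1 = 60 each, +1 to first 0

Closure order: Cedarfen, Briarlake, Fernhollow, Dunmere
Last habitat: Elkhorn with 105 animals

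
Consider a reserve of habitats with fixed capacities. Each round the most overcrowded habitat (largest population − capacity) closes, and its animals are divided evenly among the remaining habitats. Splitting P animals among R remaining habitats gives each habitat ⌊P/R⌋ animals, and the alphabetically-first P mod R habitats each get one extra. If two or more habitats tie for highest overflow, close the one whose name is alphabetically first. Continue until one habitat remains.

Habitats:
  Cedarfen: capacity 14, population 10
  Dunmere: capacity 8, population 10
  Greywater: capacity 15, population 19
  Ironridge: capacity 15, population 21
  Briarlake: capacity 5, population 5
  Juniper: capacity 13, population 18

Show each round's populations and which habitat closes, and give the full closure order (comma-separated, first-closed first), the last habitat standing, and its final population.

Round 1: Briarlake=5 Cedarfen=10 Dunmere=10 Greywater=19 Ironridge=21 Juniper=18 → close Ironridge (overflow 6)
  21÷5 = 4 each, +1 to first 1
Round 2: Briarlake=10 Cedarfen=14 Dunmere=14 Greywater=23 Juniper=22 → close Juniper (overflow 9)
  22÷4 = 5 each, +1 to first 2
Round 3: Briarlake=16 Cedarfen=20 Dunmere=19 Greywater=28 → close Greywater (overflow 13)
  28÷3 = 9 each, +1 to first 1
Round 4: Briarlake=26 Cedarfen=29 Dunmere=28 → close Briarlake (overflow 21)
  26÷2 = 13 each, +1 to first 0
Round 5: Cedarfen=42 Dunmere=41 → close Dunmere (overflow 33)
  41÷1 = 41 each, +1 to first 0

Closure order: Ironridge, Juniper, Greywater, Briarlake, Dunmere
Last habitat: Cedarfen with 83 animals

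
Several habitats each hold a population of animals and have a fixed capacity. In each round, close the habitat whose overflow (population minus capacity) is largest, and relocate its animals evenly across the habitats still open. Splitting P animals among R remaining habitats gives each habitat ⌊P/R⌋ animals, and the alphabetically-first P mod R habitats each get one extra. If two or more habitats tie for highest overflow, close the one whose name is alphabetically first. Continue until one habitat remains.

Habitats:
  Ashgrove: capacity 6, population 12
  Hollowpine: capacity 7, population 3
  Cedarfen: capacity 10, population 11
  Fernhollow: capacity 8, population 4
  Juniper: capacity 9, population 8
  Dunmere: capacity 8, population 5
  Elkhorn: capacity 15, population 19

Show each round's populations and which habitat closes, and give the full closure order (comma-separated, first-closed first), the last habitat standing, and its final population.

Round 1: Ashgrove=12 Cedarfen=11 Dunmere=5 Elkhorn=19 Fernhollow=4 Hollowpine=3 Juniper=8 → close Ashgrove (overflow 6)
  12÷6 = 2 each, +1 to first 0
Round 2: Cedarfen=13 Dunmere=7 Elkhorn=21 Fernhollow=6 Hollowpine=5 Juniper=10 → close Elkhorn (overflow 6)
  21÷5 = 4 each, +1 to first 1
Round 3: Cedarfen=18 Dunmere=11 Fernhollow=10 Hollowpine=9 Juniper=14 → close Cedarfen (overflow 8)
  18÷4 = 4 each, +1 to first 2
Round 4: Dunmere=16 Fernhollow=15 Hollowpine=13 Juniper=18 → close Juniper (overflow 9)
  18÷3 = 6 each, +1 to first 0
Round 5: Dunmere=22 Fernhollow=21 Hollowpine=19 → close Dunmere (overflow 14)
  22÷2 = 11 each, +1 to first 0
Round 6: Fernhollow=32 Hollowpine=30 → close Fernhollow (overflow 24)
  32÷1 = 32 each, +1 to first 0

Closure order: Ashgrove, Elkhorn, Cedarfen, Juniper, Dunmere, Fernhollow
Last habitat: Hollowpine with 62 animals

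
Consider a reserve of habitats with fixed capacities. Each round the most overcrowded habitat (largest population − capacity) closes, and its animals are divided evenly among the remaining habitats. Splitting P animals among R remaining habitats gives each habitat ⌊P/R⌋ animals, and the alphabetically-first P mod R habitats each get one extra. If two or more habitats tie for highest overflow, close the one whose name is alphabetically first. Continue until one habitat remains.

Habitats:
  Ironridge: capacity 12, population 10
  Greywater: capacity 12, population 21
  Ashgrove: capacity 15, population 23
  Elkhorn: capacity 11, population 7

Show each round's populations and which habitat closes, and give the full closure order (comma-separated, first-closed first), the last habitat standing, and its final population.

Round 1: Ashgrove=23 Elkhorn=7 Greywater=21 Ironridge=10 → close Greywater (overflow 9)
  21÷3 = 7 each, +1 to first 0
Round 2: Ashgrove=30 Elkhorn=14 Ironridge=17 → close Ashgrove (overflow 15)
  30÷2 = 15 each, +1 to first 0
Round 3: Elkhorn=29 Ironridge=32 → close Ironridge (overflow 20)
  32÷1 = 32 each, +1 to first 0

Closure order: Greywater, Ashgrove, Ironridge
Last habitat: Elkhorn with 61 animals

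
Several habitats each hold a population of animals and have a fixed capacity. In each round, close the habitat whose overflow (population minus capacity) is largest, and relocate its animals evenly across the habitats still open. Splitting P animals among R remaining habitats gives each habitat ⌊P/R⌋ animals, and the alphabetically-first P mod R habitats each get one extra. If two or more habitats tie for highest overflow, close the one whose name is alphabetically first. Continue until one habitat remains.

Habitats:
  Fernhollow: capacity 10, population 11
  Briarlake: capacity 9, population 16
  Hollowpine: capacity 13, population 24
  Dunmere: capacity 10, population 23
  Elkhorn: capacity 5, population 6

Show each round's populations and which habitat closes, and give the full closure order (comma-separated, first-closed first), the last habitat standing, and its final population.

Round 1: Briarlake=16 Dunmere=23 Elkhorn=6 Fernhollow=11 Hollowpine=24 → close Dunmere (overflow 13)
  23÷4 = 5 each, +1 to first 3
Round 2: Briarlake=22 Elkhorn=12 Fernhollow=17 Hollowpine=29 → close Hollowpine (overflow 16)
  29÷3 = 9 each, +1 to first 2
Round 3: Briarlake=32 Elkhorn=22 Fernhollow=26 → close Briarlake (overflow 23)
  32÷2 = 16 each, +1 to first 0
Round 4: Elkhorn=38 Fernhollow=42 → close Elkhorn (overflow 33)
  38÷1 = 38 each, +1 to first 0

Closure order: Dunmere, Hollowpine, Briarlake, Elkhorn
Last habitat: Fernhollow with 80 animals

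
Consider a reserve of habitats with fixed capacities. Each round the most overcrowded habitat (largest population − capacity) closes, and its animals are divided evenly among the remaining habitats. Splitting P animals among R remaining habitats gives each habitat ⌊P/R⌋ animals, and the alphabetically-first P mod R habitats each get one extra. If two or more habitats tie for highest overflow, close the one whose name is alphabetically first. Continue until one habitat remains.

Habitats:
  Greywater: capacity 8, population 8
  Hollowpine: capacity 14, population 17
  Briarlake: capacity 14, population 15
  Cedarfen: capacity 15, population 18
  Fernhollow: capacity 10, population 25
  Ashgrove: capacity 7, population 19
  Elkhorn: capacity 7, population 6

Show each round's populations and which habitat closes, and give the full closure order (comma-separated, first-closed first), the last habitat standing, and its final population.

Round 1: Ashgrove=19 Briarlake=15 Cedarfen=18 Elkhorn=6 Fernhollow=25 Greywater=8 Hollowpine=17 → close Fernhollow (overflow 15)
  25÷6 = 4 each, +1 to first 1
Round 2: Ashgrove=24 Briarlake=19 Cedarfen=22 Elkhorn=10 Greywater=12 Hollowpine=21 → close Ashgrove (overflow 17)
  24÷5 = 4 each, +1 to first 4
Round 3: Briarlake=24 Cedarfen=27 Elkhorn=15 Greywater=17 Hollowpine=25 → close Cedarfen (overflow 12)
  27÷4 = 6 each, +1 to first 3
Round 4: Briarlake=31 Elkhorn=22 Greywater=24 Hollowpine=31 → close Briarlake (overflow 17)
  31÷3 = 10 each, +1 to first 1
Round 5: Elkhorn=33 Greywater=34 Hollowpine=41 → close Hollowpine (overflow 27)
  41÷2 = 20 each, +1 to first 1
Round 6: Elkhorn=54 Greywater=54 → close Elkhorn (overflow 47)
  54÷1 = 54 each, +1 to first 0

Closure order: Fernhollow, Ashgrove, Cedarfen, Briarlake, Hollowpine, Elkhorn
Last habitat: Greywater with 108 animals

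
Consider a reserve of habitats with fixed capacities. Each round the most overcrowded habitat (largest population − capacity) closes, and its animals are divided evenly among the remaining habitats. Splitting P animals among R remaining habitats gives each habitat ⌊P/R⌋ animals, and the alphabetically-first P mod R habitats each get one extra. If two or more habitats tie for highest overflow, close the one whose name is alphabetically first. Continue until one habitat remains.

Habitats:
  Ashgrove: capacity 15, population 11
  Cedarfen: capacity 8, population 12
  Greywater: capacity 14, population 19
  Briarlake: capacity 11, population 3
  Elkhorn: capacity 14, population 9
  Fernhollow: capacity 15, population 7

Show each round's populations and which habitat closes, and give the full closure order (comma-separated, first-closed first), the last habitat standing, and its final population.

Closure order: Greywater, Cedarfen, Ashgrove, Elkhorn, Briarlake
Last habitat: Fernhollow with 61 animals

Round 1: Ashgrove=11 Briarlake=3 Cedarfen=12 Elkhorn=9 Fernhollow=7 Greywater=19 → close Greywater (overflow 5)
  19÷5 = 3 each, +1 to first 4
Round 2: Ashgrove=15 Briarlake=7 Cedarfen=16 Elkhorn=13 Fernhollow=10 → close Cedarfen (overflow 8)
  16÷4 = 4 each, +1 to first 0
Round 3: Ashgrove=19 Briarlake=11 Elkhorn=17 Fernhollow=14 → close Ashgrove (overflow 4)
  19÷3 = 6 each, +1 to first 1
Round 4: Briarlake=18 Elkhorn=23 Fernhollow=20 → close Elkhorn (overflow 9)
  23÷2 = 11 each, +1 to first 1
Round 5: Briarlake=30 Fernhollow=31 → close Briarlake (overflow 19)
  30÷1 = 30 each, +1 to first 0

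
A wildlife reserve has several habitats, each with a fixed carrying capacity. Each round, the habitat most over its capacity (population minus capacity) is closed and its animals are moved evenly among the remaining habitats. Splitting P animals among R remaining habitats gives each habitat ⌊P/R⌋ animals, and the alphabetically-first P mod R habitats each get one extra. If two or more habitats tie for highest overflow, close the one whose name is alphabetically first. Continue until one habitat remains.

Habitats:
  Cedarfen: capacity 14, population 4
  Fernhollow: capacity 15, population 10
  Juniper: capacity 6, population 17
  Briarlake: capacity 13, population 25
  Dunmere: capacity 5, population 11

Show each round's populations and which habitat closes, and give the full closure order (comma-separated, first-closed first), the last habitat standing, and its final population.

Round 1: Briarlake=25 Cedarfen=4 Dunmere=11 Fernhollow=10 Juniper=17 → close Briarlake (overflow 12)
  25÷4 = 6 each, +1 to first 1
Round 2: Cedarfen=11 Dunmere=17 Fernhollow=16 Juniper=23 → close Juniper (overflow 17)
  23÷3 = 7 each, +1 to first 2
Round 3: Cedarfen=19 Dunmere=25 Fernhollow=23 → close Dunmere (overflow 20)
  25÷2 = 12 each, +1 to first 1
Round 4: Cedarfen=32 Fernhollow=35 → close Fernhollow (overflow 20)
  35÷1 = 35 each, +1 to first 0

Closure order: Briarlake, Juniper, Dunmere, Fernhollow
Last habitat: Cedarfen with 67 animals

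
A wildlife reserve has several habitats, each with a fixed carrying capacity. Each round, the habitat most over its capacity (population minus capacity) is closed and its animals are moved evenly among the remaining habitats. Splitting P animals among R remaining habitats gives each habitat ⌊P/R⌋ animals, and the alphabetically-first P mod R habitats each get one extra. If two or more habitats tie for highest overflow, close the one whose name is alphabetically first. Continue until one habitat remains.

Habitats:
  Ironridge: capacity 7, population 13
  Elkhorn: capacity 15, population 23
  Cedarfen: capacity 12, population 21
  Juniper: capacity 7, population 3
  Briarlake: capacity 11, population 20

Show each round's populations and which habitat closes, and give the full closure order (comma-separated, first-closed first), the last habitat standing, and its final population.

Round 1: Briarlake=20 Cedarfen=21 Elkhorn=23 Ironridge=13 Juniper=3 → close Briarlake (overflow 9)
  20÷4 = 5 each, +1 to first 0
Round 2: Cedarfen=26 Elkhorn=28 Ironridge=18 Juniper=8 → close Cedarfen (overflow 14)
  26÷3 = 8 each, +1 to first 2
Round 3: Elkhorn=37 Ironridge=27 Juniper=16 → close Elkhorn (overflow 22)
  37÷2 = 18 each, +1 to first 1
Round 4: Ironridge=46 Juniper=34 → close Ironridge (overflow 39)
  46÷1 = 46 each, +1 to first 0

Closure order: Briarlake, Cedarfen, Elkhorn, Ironridge
Last habitat: Juniper with 80 animals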